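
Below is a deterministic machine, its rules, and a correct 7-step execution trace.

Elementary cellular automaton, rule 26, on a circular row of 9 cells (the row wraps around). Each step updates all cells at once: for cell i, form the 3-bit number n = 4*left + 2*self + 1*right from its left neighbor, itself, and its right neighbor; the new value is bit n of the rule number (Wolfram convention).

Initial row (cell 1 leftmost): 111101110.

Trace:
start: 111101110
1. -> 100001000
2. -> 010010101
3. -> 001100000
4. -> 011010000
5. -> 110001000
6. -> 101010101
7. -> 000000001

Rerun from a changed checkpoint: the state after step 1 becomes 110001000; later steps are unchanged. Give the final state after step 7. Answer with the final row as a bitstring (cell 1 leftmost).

000110000

state after step 1 := 110001000
2. -> 101010101
3. -> 000000001
4. -> 100000010
5. -> 010000100
6. -> 101001010
7. -> 000110000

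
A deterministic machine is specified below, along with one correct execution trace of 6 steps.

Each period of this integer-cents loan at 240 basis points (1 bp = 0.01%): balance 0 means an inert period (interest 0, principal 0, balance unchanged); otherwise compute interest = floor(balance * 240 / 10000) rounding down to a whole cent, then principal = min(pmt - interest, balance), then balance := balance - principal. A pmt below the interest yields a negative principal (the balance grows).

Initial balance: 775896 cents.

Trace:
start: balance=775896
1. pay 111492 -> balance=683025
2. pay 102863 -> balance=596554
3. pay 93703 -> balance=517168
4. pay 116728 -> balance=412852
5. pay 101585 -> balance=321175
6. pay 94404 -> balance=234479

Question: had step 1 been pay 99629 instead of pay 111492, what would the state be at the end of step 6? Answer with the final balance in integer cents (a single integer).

(re-executing from step 1 with the substitution; state before step 1: balance=775896)
1. pay 99629 -> balance=694888
2. pay 102863 -> balance=608702
3. pay 93703 -> balance=529607
4. pay 116728 -> balance=425589
5. pay 101585 -> balance=334218
6. pay 94404 -> balance=247835

247835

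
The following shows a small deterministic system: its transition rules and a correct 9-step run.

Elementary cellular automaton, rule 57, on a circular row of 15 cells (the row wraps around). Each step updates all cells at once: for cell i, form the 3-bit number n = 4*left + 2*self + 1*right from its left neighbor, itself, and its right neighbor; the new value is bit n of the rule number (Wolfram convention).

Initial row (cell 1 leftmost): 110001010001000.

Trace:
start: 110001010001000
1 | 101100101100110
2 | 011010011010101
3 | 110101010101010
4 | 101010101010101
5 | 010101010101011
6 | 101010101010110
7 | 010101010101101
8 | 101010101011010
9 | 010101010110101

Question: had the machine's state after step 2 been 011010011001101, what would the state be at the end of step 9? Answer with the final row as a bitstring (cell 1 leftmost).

010101010110101

state after step 2 := 011010011001101
3 | 110101010101010
4 | 101010101010101
5 | 010101010101011
6 | 101010101010110
7 | 010101010101101
8 | 101010101011010
9 | 010101010110101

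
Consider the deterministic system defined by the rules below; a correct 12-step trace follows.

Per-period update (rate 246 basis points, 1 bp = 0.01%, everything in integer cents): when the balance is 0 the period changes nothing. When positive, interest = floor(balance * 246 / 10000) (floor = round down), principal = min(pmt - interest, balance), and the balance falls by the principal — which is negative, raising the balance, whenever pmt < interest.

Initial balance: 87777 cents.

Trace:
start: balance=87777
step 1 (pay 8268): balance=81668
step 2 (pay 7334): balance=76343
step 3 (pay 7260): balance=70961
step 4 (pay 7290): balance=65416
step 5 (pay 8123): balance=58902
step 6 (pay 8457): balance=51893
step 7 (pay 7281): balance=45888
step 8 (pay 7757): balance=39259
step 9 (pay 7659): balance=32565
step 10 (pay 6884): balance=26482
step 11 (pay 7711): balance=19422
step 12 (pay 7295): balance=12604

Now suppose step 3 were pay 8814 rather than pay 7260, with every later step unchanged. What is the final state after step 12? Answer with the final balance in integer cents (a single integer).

(re-executing from step 3 with the substitution; state before step 3: balance=76343)
step 3 (pay 8814): balance=69407
step 4 (pay 7290): balance=63824
step 5 (pay 8123): balance=57271
step 6 (pay 8457): balance=50222
step 7 (pay 7281): balance=44176
step 8 (pay 7757): balance=37505
step 9 (pay 7659): balance=30768
step 10 (pay 6884): balance=24640
step 11 (pay 7711): balance=17535
step 12 (pay 7295): balance=10671

10671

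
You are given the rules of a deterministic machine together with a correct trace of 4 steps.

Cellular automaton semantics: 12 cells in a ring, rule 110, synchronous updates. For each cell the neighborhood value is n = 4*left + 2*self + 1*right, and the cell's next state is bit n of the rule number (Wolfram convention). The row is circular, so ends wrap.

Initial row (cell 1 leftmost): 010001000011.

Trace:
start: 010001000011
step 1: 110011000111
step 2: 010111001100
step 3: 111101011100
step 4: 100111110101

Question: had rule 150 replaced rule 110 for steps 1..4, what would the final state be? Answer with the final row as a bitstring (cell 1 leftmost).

001100110011

(re-executing steps 1..4 under rule 150; state before step 1: 010001000011)
step 1: 011011100100
step 2: 100001011110
step 3: 110011001100
step 4: 001100110011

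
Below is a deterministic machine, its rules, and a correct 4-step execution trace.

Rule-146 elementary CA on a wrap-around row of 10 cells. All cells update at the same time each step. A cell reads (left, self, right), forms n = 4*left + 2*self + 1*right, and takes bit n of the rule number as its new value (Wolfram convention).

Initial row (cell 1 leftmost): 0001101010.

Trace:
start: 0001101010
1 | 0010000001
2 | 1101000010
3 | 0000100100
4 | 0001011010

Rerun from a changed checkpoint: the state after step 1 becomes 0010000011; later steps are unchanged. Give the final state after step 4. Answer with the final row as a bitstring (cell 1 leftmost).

1001000000

state after step 1 := 0010000011
2 | 1101000100
3 | 0000101011
4 | 1001000000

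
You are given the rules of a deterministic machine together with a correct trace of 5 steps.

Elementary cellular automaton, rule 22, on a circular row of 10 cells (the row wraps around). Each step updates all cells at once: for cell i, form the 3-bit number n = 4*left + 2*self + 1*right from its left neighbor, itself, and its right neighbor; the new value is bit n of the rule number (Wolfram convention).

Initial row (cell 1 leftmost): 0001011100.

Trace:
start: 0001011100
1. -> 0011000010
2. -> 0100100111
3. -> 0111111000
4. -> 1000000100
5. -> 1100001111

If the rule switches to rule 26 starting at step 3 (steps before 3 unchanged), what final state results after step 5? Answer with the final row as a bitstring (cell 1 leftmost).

1101101101

(re-executing steps 3..5 under rule 26; state before step 3: 0100100111)
3. -> 0011011100
4. -> 0110010010
5. -> 1101101101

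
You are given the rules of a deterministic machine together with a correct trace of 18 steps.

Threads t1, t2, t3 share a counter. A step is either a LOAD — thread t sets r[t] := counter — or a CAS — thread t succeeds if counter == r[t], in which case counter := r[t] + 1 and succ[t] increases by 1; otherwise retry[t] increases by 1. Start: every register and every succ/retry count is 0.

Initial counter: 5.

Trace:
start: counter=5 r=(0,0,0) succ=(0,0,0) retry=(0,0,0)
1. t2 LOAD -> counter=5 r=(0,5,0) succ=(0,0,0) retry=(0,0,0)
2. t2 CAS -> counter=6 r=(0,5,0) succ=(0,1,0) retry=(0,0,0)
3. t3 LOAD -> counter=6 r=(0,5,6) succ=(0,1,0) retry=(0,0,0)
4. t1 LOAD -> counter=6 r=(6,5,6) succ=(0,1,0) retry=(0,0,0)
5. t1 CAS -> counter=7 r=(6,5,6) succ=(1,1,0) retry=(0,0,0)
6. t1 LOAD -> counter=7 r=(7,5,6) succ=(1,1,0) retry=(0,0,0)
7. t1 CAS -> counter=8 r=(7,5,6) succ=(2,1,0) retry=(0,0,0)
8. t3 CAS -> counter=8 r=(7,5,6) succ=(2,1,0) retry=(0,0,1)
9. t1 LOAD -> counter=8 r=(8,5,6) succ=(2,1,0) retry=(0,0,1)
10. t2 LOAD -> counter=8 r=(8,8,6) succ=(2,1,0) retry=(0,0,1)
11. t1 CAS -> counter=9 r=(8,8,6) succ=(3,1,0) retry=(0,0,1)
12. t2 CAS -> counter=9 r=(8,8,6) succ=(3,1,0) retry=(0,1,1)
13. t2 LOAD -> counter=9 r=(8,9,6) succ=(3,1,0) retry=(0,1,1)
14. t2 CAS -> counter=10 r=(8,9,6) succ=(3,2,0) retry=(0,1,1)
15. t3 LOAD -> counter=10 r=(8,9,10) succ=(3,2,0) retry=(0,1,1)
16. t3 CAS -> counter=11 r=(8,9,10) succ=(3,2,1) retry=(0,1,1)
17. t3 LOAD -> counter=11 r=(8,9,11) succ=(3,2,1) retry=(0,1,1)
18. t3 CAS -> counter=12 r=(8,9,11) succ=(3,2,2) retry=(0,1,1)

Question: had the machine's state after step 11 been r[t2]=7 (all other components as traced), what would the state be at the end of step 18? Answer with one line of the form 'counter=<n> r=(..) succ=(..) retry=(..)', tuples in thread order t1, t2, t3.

counter=12 r=(8,9,11) succ=(3,2,2) retry=(0,1,1)

state after step 11 := counter=9 r=(8,7,6) succ=(3,1,0) retry=(0,0,1)
12. t2 CAS -> counter=9 r=(8,7,6) succ=(3,1,0) retry=(0,1,1)
13. t2 LOAD -> counter=9 r=(8,9,6) succ=(3,1,0) retry=(0,1,1)
14. t2 CAS -> counter=10 r=(8,9,6) succ=(3,2,0) retry=(0,1,1)
15. t3 LOAD -> counter=10 r=(8,9,10) succ=(3,2,0) retry=(0,1,1)
16. t3 CAS -> counter=11 r=(8,9,10) succ=(3,2,1) retry=(0,1,1)
17. t3 LOAD -> counter=11 r=(8,9,11) succ=(3,2,1) retry=(0,1,1)
18. t3 CAS -> counter=12 r=(8,9,11) succ=(3,2,2) retry=(0,1,1)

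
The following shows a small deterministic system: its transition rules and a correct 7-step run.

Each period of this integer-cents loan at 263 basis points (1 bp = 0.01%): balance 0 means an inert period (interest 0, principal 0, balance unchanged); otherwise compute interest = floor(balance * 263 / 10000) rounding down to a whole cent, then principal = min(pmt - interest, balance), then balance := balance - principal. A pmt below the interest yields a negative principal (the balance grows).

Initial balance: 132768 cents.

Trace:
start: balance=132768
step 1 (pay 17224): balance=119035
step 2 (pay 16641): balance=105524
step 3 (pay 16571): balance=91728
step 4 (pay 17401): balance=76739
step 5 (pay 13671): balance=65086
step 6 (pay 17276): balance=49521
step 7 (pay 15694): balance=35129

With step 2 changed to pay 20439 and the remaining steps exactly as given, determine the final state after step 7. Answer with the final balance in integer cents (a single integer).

(re-executing from step 2 with the substitution; state before step 2: balance=119035)
step 2 (pay 20439): balance=101726
step 3 (pay 16571): balance=87830
step 4 (pay 17401): balance=72738
step 5 (pay 13671): balance=60980
step 6 (pay 17276): balance=45307
step 7 (pay 15694): balance=30804

30804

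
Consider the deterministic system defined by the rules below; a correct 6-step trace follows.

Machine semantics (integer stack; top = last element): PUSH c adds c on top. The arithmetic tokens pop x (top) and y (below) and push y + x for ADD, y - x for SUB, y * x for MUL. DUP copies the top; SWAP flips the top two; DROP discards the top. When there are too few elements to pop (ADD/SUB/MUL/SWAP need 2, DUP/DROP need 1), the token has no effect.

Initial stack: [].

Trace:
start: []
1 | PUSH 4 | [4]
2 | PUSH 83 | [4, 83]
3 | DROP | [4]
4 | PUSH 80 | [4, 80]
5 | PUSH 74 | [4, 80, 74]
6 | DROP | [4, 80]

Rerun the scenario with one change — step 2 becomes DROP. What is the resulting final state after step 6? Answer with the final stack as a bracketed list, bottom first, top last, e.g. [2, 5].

[80]

(re-executing from step 2 with the substitution; state before step 2: [4])
2 | DROP | []
3 | DROP | []
4 | PUSH 80 | [80]
5 | PUSH 74 | [80, 74]
6 | DROP | [80]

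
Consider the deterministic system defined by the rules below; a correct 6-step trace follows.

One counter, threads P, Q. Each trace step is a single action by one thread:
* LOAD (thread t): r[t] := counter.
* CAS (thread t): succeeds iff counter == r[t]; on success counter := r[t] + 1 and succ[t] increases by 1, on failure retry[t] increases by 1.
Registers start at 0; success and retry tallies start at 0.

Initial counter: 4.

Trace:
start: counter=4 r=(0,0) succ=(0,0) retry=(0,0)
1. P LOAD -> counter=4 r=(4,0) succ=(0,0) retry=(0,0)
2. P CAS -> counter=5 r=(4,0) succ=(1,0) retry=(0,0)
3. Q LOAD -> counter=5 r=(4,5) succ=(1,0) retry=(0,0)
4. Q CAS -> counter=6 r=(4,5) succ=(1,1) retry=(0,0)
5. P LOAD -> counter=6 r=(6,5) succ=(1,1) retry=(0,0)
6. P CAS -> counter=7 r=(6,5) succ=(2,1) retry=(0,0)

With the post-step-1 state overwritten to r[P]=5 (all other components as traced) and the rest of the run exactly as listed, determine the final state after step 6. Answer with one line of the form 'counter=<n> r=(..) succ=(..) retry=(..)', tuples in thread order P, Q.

state after step 1 := counter=4 r=(5,0) succ=(0,0) retry=(0,0)
2. P CAS -> counter=4 r=(5,0) succ=(0,0) retry=(1,0)
3. Q LOAD -> counter=4 r=(5,4) succ=(0,0) retry=(1,0)
4. Q CAS -> counter=5 r=(5,4) succ=(0,1) retry=(1,0)
5. P LOAD -> counter=5 r=(5,4) succ=(0,1) retry=(1,0)
6. P CAS -> counter=6 r=(5,4) succ=(1,1) retry=(1,0)

counter=6 r=(5,4) succ=(1,1) retry=(1,0)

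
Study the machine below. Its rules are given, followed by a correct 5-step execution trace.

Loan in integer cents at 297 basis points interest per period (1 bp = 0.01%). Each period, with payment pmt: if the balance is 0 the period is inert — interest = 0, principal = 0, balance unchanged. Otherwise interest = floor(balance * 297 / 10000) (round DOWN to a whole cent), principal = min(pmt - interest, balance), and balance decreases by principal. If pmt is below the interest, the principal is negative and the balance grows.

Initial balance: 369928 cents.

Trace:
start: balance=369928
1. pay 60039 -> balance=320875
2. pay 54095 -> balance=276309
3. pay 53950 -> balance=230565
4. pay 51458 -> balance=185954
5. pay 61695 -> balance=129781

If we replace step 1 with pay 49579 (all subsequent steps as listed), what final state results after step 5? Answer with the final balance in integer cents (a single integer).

(re-executing from step 1 with the substitution; state before step 1: balance=369928)
1. pay 49579 -> balance=331335
2. pay 54095 -> balance=287080
3. pay 53950 -> balance=241656
4. pay 51458 -> balance=197375
5. pay 61695 -> balance=141542

141542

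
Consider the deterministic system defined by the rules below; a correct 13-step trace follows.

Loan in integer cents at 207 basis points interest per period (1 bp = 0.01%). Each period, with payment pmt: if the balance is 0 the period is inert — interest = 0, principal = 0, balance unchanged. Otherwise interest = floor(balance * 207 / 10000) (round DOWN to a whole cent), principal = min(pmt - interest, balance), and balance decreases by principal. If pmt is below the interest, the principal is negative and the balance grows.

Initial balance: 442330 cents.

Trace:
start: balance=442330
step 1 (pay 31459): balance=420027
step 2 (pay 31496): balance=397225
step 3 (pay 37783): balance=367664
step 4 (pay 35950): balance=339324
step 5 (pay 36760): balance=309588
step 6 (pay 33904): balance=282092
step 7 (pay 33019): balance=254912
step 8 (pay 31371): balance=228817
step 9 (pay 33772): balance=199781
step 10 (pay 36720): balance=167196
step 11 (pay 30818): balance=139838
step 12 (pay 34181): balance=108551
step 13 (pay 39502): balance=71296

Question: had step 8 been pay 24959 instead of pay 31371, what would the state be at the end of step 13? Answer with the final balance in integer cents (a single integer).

78400

(re-executing from step 8 with the substitution; state before step 8: balance=254912)
step 8 (pay 24959): balance=235229
step 9 (pay 33772): balance=206326
step 10 (pay 36720): balance=173876
step 11 (pay 30818): balance=146657
step 12 (pay 34181): balance=115511
step 13 (pay 39502): balance=78400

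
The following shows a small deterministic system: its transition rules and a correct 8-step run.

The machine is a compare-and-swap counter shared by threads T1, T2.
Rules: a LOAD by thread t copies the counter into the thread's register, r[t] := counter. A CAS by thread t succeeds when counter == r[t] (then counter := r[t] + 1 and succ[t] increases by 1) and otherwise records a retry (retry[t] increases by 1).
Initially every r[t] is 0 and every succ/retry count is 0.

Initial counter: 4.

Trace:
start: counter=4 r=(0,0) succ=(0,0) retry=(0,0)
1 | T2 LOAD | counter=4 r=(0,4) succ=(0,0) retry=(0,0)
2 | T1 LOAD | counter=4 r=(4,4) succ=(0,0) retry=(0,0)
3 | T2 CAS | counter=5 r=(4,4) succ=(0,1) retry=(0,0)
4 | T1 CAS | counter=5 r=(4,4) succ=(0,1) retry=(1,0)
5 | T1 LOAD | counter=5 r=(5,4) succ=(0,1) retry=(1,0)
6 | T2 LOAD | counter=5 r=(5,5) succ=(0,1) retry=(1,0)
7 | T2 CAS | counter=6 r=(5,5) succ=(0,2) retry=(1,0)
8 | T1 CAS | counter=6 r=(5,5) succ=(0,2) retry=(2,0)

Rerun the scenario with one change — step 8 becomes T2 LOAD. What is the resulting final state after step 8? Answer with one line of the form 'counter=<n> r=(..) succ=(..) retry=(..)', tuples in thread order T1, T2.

counter=6 r=(5,6) succ=(0,2) retry=(1,0)

(re-executing from step 8 with the substitution; state before step 8: counter=6 r=(5,5) succ=(0,2) retry=(1,0))
8 | T2 LOAD | counter=6 r=(5,6) succ=(0,2) retry=(1,0)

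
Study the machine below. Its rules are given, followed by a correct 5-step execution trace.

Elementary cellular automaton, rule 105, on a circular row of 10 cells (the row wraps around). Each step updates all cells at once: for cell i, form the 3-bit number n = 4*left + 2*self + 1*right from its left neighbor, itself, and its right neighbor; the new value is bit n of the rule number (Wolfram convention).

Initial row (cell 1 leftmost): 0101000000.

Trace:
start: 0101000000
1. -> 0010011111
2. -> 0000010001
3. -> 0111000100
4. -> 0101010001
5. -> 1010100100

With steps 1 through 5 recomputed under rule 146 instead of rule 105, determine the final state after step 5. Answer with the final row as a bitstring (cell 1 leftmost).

1000101010

(re-executing steps 1..5 under rule 146; state before step 1: 0101000000)
1. -> 1000100000
2. -> 0101010001
3. -> 0000001010
4. -> 0000010001
5. -> 1000101010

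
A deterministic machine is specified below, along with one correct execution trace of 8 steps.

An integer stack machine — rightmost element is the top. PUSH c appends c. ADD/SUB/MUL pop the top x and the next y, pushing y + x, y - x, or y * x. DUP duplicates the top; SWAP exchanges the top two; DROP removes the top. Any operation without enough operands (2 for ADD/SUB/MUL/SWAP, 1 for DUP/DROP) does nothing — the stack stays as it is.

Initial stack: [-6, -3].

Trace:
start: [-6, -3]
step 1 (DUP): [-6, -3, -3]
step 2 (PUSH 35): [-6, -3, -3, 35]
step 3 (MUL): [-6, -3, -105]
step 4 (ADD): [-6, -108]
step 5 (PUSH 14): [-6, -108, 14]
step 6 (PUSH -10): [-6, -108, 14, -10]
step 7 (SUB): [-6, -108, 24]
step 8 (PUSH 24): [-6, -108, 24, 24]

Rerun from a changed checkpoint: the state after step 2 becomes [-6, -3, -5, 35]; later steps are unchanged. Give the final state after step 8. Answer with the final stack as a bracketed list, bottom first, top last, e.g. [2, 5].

[-6, -178, 24, 24]

state after step 2 := [-6, -3, -5, 35]
step 3 (MUL): [-6, -3, -175]
step 4 (ADD): [-6, -178]
step 5 (PUSH 14): [-6, -178, 14]
step 6 (PUSH -10): [-6, -178, 14, -10]
step 7 (SUB): [-6, -178, 24]
step 8 (PUSH 24): [-6, -178, 24, 24]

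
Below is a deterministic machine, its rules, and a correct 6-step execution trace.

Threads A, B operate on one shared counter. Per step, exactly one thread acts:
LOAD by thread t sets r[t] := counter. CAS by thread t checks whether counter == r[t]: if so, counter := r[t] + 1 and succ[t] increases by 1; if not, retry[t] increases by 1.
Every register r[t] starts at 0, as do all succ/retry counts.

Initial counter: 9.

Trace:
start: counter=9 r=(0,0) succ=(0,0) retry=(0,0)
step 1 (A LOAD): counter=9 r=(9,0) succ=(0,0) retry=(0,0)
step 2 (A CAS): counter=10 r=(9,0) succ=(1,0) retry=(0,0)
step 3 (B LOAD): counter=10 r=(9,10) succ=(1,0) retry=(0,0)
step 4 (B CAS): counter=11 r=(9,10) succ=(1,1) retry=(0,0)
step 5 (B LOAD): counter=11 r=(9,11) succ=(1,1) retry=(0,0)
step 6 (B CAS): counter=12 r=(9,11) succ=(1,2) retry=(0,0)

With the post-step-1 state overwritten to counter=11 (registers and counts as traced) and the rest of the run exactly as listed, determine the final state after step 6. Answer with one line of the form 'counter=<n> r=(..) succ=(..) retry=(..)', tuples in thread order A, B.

state after step 1 := counter=11 r=(9,0) succ=(0,0) retry=(0,0)
step 2 (A CAS): counter=11 r=(9,0) succ=(0,0) retry=(1,0)
step 3 (B LOAD): counter=11 r=(9,11) succ=(0,0) retry=(1,0)
step 4 (B CAS): counter=12 r=(9,11) succ=(0,1) retry=(1,0)
step 5 (B LOAD): counter=12 r=(9,12) succ=(0,1) retry=(1,0)
step 6 (B CAS): counter=13 r=(9,12) succ=(0,2) retry=(1,0)

counter=13 r=(9,12) succ=(0,2) retry=(1,0)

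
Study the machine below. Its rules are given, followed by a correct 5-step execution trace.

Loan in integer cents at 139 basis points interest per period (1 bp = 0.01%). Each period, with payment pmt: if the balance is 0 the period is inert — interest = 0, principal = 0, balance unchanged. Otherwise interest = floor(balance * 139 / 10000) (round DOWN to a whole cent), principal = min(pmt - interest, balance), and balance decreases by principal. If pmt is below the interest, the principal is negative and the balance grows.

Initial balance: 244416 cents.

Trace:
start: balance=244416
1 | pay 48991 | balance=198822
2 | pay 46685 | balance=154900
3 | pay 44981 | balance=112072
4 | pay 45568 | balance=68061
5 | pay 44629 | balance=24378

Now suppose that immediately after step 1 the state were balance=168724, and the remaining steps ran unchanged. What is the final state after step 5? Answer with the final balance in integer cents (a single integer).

state after step 1 := balance=168724
2 | pay 46685 | balance=124384
3 | pay 44981 | balance=81131
4 | pay 45568 | balance=36690
5 | pay 44629 | balance=0

0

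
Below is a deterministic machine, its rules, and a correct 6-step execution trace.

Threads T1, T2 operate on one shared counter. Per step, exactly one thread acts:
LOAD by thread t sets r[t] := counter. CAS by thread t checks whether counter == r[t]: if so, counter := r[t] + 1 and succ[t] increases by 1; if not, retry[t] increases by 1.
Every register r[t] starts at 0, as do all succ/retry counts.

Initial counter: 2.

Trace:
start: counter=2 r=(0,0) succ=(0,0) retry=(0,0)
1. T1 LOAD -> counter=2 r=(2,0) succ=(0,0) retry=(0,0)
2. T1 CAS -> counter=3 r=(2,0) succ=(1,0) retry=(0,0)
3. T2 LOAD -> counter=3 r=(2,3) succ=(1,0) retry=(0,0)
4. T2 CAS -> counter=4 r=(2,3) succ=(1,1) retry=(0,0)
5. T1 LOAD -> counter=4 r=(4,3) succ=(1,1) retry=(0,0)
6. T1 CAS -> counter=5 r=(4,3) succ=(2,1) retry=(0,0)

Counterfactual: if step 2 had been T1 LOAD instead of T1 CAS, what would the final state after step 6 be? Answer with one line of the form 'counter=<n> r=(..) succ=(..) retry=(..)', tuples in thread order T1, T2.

counter=4 r=(3,2) succ=(1,1) retry=(0,0)

(re-executing from step 2 with the substitution; state before step 2: counter=2 r=(2,0) succ=(0,0) retry=(0,0))
2. T1 LOAD -> counter=2 r=(2,0) succ=(0,0) retry=(0,0)
3. T2 LOAD -> counter=2 r=(2,2) succ=(0,0) retry=(0,0)
4. T2 CAS -> counter=3 r=(2,2) succ=(0,1) retry=(0,0)
5. T1 LOAD -> counter=3 r=(3,2) succ=(0,1) retry=(0,0)
6. T1 CAS -> counter=4 r=(3,2) succ=(1,1) retry=(0,0)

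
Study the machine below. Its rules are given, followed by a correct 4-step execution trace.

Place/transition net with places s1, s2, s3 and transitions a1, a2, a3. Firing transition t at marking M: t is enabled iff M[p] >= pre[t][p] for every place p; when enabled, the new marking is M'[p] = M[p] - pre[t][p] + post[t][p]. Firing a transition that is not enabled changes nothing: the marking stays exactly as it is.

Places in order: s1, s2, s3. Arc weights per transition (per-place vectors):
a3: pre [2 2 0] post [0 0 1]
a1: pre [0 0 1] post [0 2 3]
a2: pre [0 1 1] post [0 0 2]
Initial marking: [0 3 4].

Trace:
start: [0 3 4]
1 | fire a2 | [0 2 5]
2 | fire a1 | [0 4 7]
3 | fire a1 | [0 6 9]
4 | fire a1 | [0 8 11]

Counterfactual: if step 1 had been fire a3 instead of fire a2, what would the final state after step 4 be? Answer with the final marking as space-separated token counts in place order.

0 9 10

(re-executing from step 1 with the substitution; state before step 1: [0 3 4])
1 | fire a3 | [0 3 4]
2 | fire a1 | [0 5 6]
3 | fire a1 | [0 7 8]
4 | fire a1 | [0 9 10]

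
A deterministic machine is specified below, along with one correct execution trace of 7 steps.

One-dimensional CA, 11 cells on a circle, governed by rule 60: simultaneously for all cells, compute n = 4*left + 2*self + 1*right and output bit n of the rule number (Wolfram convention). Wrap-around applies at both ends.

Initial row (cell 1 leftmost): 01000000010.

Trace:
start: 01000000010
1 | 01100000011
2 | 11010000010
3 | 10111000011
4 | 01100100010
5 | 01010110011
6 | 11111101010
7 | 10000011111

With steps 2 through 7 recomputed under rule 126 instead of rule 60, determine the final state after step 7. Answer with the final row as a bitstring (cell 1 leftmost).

00011001100

(re-executing steps 2..7 under rule 126; state before step 2: 01100000011)
2 | 11110000111
3 | 00011001100
4 | 00111111110
5 | 01100000011
6 | 11110000111
7 | 00011001100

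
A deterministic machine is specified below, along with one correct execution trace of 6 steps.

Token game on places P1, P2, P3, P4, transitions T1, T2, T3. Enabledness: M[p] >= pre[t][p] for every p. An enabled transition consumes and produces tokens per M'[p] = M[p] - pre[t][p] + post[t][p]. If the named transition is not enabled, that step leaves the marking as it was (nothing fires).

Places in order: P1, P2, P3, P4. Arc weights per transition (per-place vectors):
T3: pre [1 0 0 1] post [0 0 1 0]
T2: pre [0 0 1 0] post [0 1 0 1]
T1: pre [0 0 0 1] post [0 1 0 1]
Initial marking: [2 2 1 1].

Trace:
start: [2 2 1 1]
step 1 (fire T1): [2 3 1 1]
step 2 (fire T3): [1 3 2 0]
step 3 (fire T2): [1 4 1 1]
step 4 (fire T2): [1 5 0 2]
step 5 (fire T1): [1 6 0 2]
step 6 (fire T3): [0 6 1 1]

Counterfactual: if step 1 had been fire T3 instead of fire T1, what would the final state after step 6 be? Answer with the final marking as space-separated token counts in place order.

(re-executing from step 1 with the substitution; state before step 1: [2 2 1 1])
step 1 (fire T3): [1 2 2 0]
step 2 (fire T3): [1 2 2 0]
step 3 (fire T2): [1 3 1 1]
step 4 (fire T2): [1 4 0 2]
step 5 (fire T1): [1 5 0 2]
step 6 (fire T3): [0 5 1 1]

0 5 1 1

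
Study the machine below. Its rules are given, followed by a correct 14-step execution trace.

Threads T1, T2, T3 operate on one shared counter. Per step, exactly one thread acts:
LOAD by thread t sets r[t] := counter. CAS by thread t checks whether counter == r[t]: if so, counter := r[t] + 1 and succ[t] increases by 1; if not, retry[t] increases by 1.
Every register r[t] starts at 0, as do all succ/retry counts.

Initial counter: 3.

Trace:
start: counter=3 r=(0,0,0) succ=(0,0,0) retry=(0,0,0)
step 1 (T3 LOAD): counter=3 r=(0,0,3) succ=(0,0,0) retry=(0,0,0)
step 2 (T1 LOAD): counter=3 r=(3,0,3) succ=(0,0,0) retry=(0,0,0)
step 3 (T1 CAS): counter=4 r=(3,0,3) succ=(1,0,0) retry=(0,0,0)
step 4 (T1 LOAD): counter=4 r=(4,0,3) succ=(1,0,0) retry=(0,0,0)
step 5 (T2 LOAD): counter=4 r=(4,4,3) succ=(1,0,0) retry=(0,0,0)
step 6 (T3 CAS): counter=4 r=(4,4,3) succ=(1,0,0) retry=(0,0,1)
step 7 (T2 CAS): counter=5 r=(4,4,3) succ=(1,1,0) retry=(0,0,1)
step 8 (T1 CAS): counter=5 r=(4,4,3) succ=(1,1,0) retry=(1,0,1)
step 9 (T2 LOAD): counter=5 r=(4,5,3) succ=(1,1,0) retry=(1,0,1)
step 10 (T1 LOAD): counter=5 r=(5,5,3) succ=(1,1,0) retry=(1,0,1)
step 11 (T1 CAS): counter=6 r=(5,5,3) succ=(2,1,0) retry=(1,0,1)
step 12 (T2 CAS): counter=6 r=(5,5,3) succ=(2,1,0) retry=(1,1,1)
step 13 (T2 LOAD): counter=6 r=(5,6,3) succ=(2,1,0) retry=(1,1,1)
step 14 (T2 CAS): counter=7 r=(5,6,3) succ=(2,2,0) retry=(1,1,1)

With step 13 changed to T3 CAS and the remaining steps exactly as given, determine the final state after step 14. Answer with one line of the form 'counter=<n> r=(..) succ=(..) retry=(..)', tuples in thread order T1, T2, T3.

(re-executing from step 13 with the substitution; state before step 13: counter=6 r=(5,5,3) succ=(2,1,0) retry=(1,1,1))
step 13 (T3 CAS): counter=6 r=(5,5,3) succ=(2,1,0) retry=(1,1,2)
step 14 (T2 CAS): counter=6 r=(5,5,3) succ=(2,1,0) retry=(1,2,2)

counter=6 r=(5,5,3) succ=(2,1,0) retry=(1,2,2)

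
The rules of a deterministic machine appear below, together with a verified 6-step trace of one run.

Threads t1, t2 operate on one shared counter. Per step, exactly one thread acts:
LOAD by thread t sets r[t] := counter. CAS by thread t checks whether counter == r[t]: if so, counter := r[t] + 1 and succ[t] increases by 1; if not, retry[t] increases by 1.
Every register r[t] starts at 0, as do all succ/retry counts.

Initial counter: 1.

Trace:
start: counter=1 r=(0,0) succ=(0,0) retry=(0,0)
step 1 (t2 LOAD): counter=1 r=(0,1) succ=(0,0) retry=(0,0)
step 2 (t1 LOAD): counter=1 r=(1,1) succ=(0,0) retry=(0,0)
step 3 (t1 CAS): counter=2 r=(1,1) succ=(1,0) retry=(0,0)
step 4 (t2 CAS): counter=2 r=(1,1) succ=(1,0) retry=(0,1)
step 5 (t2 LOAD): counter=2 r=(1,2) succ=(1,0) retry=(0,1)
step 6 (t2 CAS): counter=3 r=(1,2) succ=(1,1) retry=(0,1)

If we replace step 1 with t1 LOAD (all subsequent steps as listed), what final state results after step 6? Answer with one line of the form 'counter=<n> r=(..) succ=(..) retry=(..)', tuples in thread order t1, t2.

(re-executing from step 1 with the substitution; state before step 1: counter=1 r=(0,0) succ=(0,0) retry=(0,0))
step 1 (t1 LOAD): counter=1 r=(1,0) succ=(0,0) retry=(0,0)
step 2 (t1 LOAD): counter=1 r=(1,0) succ=(0,0) retry=(0,0)
step 3 (t1 CAS): counter=2 r=(1,0) succ=(1,0) retry=(0,0)
step 4 (t2 CAS): counter=2 r=(1,0) succ=(1,0) retry=(0,1)
step 5 (t2 LOAD): counter=2 r=(1,2) succ=(1,0) retry=(0,1)
step 6 (t2 CAS): counter=3 r=(1,2) succ=(1,1) retry=(0,1)

counter=3 r=(1,2) succ=(1,1) retry=(0,1)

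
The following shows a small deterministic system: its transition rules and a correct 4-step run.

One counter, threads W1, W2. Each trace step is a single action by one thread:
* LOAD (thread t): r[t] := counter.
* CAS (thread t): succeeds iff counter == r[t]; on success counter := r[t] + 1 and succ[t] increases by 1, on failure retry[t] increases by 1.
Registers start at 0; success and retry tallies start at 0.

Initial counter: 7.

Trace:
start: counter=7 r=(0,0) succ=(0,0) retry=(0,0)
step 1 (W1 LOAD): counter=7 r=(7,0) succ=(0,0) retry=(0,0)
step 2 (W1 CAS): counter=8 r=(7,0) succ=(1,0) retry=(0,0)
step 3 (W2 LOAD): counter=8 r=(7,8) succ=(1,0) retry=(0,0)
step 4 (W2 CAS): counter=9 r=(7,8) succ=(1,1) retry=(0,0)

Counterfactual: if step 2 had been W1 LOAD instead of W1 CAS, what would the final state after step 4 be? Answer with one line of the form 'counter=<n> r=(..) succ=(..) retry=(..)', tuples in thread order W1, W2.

counter=8 r=(7,7) succ=(0,1) retry=(0,0)

(re-executing from step 2 with the substitution; state before step 2: counter=7 r=(7,0) succ=(0,0) retry=(0,0))
step 2 (W1 LOAD): counter=7 r=(7,0) succ=(0,0) retry=(0,0)
step 3 (W2 LOAD): counter=7 r=(7,7) succ=(0,0) retry=(0,0)
step 4 (W2 CAS): counter=8 r=(7,7) succ=(0,1) retry=(0,0)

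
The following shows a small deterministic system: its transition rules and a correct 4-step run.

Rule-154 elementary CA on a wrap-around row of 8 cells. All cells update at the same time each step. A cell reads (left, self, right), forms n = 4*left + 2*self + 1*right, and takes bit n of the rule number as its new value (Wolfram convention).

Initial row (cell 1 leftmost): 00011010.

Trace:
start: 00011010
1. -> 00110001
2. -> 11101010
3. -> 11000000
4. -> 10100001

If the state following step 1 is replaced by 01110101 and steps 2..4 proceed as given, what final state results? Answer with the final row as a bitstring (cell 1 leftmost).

state after step 1 := 01110101
2. -> 01100000
3. -> 11010000
4. -> 10001001

10001001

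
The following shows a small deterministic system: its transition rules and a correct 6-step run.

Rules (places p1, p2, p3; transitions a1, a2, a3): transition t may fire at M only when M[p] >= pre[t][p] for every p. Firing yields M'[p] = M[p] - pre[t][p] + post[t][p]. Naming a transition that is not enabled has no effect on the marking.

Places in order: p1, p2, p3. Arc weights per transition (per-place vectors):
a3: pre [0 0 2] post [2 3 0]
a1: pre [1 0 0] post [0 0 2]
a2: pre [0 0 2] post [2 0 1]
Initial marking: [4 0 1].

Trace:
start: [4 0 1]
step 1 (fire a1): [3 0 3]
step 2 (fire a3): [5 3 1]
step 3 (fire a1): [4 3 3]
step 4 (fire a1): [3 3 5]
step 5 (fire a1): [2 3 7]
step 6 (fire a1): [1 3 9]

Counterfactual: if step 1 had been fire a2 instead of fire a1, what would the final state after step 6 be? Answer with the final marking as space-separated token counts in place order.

(re-executing from step 1 with the substitution; state before step 1: [4 0 1])
step 1 (fire a2): [4 0 1]
step 2 (fire a3): [4 0 1]
step 3 (fire a1): [3 0 3]
step 4 (fire a1): [2 0 5]
step 5 (fire a1): [1 0 7]
step 6 (fire a1): [0 0 9]

0 0 9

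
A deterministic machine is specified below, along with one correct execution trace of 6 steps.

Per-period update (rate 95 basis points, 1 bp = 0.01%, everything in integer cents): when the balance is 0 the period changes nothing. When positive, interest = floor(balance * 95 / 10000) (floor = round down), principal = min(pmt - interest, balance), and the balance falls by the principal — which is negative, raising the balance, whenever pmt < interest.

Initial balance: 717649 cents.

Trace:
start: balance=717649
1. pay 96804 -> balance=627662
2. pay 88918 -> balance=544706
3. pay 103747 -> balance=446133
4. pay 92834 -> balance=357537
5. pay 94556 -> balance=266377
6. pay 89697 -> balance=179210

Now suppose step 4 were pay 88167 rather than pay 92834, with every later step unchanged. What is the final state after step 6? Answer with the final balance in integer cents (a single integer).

(re-executing from step 4 with the substitution; state before step 4: balance=446133)
4. pay 88167 -> balance=362204
5. pay 94556 -> balance=271088
6. pay 89697 -> balance=183966

183966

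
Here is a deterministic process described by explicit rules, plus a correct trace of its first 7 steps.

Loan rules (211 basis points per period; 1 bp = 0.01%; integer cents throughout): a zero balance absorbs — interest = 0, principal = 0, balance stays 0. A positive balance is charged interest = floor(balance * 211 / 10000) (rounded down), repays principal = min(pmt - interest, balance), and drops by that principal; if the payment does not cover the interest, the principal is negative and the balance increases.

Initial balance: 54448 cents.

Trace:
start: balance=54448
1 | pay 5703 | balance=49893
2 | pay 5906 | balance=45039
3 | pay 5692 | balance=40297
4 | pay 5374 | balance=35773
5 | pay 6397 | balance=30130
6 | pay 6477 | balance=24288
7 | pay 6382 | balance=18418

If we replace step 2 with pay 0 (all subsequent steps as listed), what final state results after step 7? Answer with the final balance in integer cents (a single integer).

(re-executing from step 2 with the substitution; state before step 2: balance=49893)
2 | pay 0 | balance=50945
3 | pay 5692 | balance=46327
4 | pay 5374 | balance=41930
5 | pay 6397 | balance=36417
6 | pay 6477 | balance=30708
7 | pay 6382 | balance=24973

24973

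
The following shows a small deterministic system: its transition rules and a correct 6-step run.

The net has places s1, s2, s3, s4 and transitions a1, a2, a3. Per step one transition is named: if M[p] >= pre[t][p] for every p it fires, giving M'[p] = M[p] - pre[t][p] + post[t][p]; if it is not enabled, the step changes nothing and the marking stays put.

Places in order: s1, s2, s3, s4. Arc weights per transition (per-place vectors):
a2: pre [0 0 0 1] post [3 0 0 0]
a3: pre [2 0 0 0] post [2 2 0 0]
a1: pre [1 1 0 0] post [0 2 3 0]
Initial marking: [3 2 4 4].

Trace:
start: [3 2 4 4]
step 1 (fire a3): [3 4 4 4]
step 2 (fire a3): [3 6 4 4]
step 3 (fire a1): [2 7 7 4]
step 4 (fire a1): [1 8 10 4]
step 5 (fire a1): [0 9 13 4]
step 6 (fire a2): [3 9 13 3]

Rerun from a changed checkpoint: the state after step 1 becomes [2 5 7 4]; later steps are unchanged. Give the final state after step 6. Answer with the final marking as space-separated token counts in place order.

3 9 13 3

state after step 1 := [2 5 7 4]
step 2 (fire a3): [2 7 7 4]
step 3 (fire a1): [1 8 10 4]
step 4 (fire a1): [0 9 13 4]
step 5 (fire a1): [0 9 13 4]
step 6 (fire a2): [3 9 13 3]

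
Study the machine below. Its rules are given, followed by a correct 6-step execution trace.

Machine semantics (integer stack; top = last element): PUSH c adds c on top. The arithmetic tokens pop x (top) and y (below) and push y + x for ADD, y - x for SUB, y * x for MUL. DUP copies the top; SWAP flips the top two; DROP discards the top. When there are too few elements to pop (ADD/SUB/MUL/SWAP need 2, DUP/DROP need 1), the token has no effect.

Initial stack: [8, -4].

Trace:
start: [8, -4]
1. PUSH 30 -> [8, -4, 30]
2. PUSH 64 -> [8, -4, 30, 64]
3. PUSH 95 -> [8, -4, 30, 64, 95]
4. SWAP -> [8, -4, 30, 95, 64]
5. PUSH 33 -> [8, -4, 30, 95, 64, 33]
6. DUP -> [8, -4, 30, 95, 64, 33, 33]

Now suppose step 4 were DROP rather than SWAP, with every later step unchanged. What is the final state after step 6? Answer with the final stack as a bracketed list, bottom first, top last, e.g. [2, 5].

(re-executing from step 4 with the substitution; state before step 4: [8, -4, 30, 64, 95])
4. DROP -> [8, -4, 30, 64]
5. PUSH 33 -> [8, -4, 30, 64, 33]
6. DUP -> [8, -4, 30, 64, 33, 33]

[8, -4, 30, 64, 33, 33]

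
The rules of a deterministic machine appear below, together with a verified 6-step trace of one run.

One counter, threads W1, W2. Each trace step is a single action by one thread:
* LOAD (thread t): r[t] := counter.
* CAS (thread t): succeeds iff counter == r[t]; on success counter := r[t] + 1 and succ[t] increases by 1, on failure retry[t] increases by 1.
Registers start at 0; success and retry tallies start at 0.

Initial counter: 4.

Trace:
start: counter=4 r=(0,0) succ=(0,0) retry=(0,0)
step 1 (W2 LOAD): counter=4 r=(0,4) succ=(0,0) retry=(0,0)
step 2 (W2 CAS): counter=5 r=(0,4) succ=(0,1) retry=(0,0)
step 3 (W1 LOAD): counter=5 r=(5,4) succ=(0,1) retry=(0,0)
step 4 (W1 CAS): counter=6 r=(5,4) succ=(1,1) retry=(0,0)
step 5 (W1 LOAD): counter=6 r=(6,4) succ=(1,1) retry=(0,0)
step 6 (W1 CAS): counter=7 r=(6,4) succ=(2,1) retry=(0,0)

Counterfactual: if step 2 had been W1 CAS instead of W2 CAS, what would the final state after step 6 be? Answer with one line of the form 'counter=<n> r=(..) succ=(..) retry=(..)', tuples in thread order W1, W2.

(re-executing from step 2 with the substitution; state before step 2: counter=4 r=(0,4) succ=(0,0) retry=(0,0))
step 2 (W1 CAS): counter=4 r=(0,4) succ=(0,0) retry=(1,0)
step 3 (W1 LOAD): counter=4 r=(4,4) succ=(0,0) retry=(1,0)
step 4 (W1 CAS): counter=5 r=(4,4) succ=(1,0) retry=(1,0)
step 5 (W1 LOAD): counter=5 r=(5,4) succ=(1,0) retry=(1,0)
step 6 (W1 CAS): counter=6 r=(5,4) succ=(2,0) retry=(1,0)

counter=6 r=(5,4) succ=(2,0) retry=(1,0)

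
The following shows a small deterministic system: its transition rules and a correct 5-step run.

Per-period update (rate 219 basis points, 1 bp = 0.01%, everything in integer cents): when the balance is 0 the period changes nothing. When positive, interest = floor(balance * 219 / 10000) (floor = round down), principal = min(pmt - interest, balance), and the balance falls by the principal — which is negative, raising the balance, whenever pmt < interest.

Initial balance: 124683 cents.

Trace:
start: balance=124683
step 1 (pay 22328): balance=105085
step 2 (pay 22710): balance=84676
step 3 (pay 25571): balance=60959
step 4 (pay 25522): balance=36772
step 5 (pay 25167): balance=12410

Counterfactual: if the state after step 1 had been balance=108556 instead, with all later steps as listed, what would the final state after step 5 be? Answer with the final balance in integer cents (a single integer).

16195

state after step 1 := balance=108556
step 2 (pay 22710): balance=88223
step 3 (pay 25571): balance=64584
step 4 (pay 25522): balance=40476
step 5 (pay 25167): balance=16195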